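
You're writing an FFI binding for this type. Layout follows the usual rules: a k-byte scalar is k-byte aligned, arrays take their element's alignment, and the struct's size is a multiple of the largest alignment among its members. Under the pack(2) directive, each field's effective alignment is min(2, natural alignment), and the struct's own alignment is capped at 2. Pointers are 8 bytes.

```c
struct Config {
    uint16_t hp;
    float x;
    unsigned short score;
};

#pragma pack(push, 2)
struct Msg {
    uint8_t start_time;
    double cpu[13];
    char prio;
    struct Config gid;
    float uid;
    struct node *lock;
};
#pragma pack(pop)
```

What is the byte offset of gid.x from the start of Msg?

Config: @0: hp [2B, align 2] → 2; +2 pad (align 4); @4: x [4B, align 4] → 8; @8: score [2B, align 2] → 10; +2 tail pad (align 4); size 12, align 4
@0: start_time [1B, align 1] → 1
+1 pad (align 2)
@2: cpu [104B, align 2] → 106
@106: prio [1B, align 1] → 107
+1 pad (align 2)
@108: gid [12B, align 2] → 120
within Config: x at 4
108 + 4 = 112

112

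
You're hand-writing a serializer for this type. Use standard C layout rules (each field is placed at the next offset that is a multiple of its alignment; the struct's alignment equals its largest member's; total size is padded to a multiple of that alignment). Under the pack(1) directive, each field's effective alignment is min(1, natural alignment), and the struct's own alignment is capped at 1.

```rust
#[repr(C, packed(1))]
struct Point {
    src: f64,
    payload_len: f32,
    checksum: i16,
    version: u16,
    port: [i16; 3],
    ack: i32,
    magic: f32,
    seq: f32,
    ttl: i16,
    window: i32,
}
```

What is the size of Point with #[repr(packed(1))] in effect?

0..8  src  (8B, 1-aligned)
8..12  payload_len  (4B, 1-aligned)
12..14  checksum  (2B, 1-aligned)
14..16  version  (2B, 1-aligned)
16..22  port  (6B, 1-aligned)
22..26  ack  (4B, 1-aligned)
26..30  magic  (4B, 1-aligned)
30..34  seq  (4B, 1-aligned)
34..36  ttl  (2B, 1-aligned)
36..40  window  (4B, 1-aligned)
sizeof = 40, alignof = 1

40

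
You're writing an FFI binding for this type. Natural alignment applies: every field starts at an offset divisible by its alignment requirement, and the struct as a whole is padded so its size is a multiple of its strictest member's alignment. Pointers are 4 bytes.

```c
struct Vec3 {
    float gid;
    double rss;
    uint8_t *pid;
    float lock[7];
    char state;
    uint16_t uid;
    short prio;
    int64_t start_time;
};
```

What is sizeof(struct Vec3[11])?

704

0..4  gid  (4B, 4-aligned)
4..8  -- padding (4B)
8..16  rss  (8B, 8-aligned)
16..20  pid  (4B, 4-aligned)
20..48  lock  (28B, 4-aligned)
48..49  state  (1B, 1-aligned)
49..50  -- padding (1B)
50..52  uid  (2B, 2-aligned)
52..54  prio  (2B, 2-aligned)
54..56  -- padding (2B)
56..64  start_time  (8B, 8-aligned)
sizeof = 64, alignof = 8
array of 11: 11 × 64 = 704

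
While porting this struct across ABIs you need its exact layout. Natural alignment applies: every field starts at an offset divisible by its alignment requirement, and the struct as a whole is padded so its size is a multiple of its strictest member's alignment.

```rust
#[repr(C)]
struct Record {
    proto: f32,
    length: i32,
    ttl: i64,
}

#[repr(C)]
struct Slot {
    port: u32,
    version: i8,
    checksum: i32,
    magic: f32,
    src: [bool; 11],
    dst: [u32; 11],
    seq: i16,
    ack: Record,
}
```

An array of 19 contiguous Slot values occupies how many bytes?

1824

Record: @0: proto [4B, align 4] → 4; @4: length [4B, align 4] → 8; @8: ttl [8B, align 8] → 16; size 16, align 8
@0: port [4B, align 4] → 4
@4: version [1B, align 1] → 5
+3 pad (align 4)
@8: checksum [4B, align 4] → 12
@12: magic [4B, align 4] → 16
@16: src [11B, align 1] → 27
+1 pad (align 4)
@28: dst [44B, align 4] → 72
@72: seq [2B, align 2] → 74
+6 pad (align 8)
@80: ack [16B, align 8] → 96
size 96, align 8
array of 19: 19 × 96 = 1824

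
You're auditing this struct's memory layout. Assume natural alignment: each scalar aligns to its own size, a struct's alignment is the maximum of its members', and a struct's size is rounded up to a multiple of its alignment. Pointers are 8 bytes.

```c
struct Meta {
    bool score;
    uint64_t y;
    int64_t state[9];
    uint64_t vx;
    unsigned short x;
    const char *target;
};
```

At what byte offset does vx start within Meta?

88

@0: score [1B, align 1] → 1
+7 pad (align 8)
@8: y [8B, align 8] → 16
@16: state [72B, align 8] → 88
@88: vx [8B, align 8] → 96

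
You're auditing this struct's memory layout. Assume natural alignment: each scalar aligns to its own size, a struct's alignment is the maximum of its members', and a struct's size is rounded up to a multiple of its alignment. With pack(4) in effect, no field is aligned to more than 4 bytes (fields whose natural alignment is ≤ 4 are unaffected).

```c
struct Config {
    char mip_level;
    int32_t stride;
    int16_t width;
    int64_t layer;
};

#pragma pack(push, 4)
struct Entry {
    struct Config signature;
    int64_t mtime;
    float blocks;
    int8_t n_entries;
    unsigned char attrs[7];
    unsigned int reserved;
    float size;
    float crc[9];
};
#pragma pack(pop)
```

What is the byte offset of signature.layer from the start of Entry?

Config: 0..1  mip_level  (1B, 1-aligned); 1..4  -- padding (3B); 4..8  stride  (4B, 4-aligned); 8..10  width  (2B, 2-aligned); 10..16  -- padding (6B); 16..24  layer  (8B, 8-aligned); sizeof = 24, alignof = 8
0..24  signature  (24B, 4-aligned)
within Config: layer at 16
0 + 16 = 16

16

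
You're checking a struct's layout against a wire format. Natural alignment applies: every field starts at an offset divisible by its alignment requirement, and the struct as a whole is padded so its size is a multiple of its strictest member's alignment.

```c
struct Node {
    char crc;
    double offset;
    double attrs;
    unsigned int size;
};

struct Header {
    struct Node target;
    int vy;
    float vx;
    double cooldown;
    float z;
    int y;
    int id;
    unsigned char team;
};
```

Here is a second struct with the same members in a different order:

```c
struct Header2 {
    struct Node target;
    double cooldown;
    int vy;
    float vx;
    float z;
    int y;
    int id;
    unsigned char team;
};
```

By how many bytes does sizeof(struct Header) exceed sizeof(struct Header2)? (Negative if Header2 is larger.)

Node: @0: crc [1B, align 1] → 1; +7 pad (align 8); @8: offset [8B, align 8] → 16; @16: attrs [8B, align 8] → 24; @24: size [4B, align 4] → 28; +4 tail pad (align 8); size 32, align 8
@0: target [32B, align 8] → 32
@32: vy [4B, align 4] → 36
@36: vx [4B, align 4] → 40
@40: cooldown [8B, align 8] → 48
@48: z [4B, align 4] → 52
@52: y [4B, align 4] → 56
@56: id [4B, align 4] → 60
@60: team [1B, align 1] → 61
+3 tail pad (align 8)
size 64, align 8
— Header2 —
@0: target [32B, align 8] → 32
@32: cooldown [8B, align 8] → 40
@40: vy [4B, align 4] → 44
@44: vx [4B, align 4] → 48
@48: z [4B, align 4] → 52
@52: y [4B, align 4] → 56
@56: id [4B, align 4] → 60
@60: team [1B, align 1] → 61
+3 tail pad (align 8)
size 64, align 8
64 − 64 = 0

0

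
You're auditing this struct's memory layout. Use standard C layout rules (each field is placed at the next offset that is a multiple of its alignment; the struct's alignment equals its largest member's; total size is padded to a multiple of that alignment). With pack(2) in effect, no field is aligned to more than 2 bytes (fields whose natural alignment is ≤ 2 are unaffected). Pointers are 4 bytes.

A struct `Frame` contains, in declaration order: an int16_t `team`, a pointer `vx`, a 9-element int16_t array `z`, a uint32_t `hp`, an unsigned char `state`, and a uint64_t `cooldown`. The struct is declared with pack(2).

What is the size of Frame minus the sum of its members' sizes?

0..2  team  (2B, 2-aligned)
2..6  vx  (4B, 2-aligned)
6..24  z  (18B, 2-aligned)
24..28  hp  (4B, 2-aligned)
28..29  state  (1B, 1-aligned)
29..30  -- padding (1B)
30..38  cooldown  (8B, 2-aligned)
sizeof = 38, alignof = 2
data bytes 37, size 38 → padding 1

1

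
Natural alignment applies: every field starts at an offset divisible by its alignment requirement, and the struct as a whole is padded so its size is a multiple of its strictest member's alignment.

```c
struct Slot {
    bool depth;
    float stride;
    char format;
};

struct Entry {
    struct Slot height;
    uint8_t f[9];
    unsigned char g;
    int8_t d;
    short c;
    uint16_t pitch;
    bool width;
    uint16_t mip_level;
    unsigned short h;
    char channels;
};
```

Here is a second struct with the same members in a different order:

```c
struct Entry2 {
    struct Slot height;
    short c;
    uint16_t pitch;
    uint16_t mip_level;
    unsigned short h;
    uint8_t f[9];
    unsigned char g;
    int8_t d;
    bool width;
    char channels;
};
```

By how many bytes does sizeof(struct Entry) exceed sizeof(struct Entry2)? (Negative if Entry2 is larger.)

Slot: @0: depth [1B, align 1] → 1; +3 pad (align 4); @4: stride [4B, align 4] → 8; @8: format [1B, align 1] → 9; +3 tail pad (align 4); size 12, align 4
@0: height [12B, align 4] → 12
@12: f [9B, align 1] → 21
@21: g [1B, align 1] → 22
@22: d [1B, align 1] → 23
+1 pad (align 2)
@24: c [2B, align 2] → 26
@26: pitch [2B, align 2] → 28
@28: width [1B, align 1] → 29
+1 pad (align 2)
@30: mip_level [2B, align 2] → 32
@32: h [2B, align 2] → 34
@34: channels [1B, align 1] → 35
+1 tail pad (align 4)
size 36, align 4
— Entry2 —
@0: height [12B, align 4] → 12
@12: c [2B, align 2] → 14
@14: pitch [2B, align 2] → 16
@16: mip_level [2B, align 2] → 18
@18: h [2B, align 2] → 20
@20: f [9B, align 1] → 29
@29: g [1B, align 1] → 30
@30: d [1B, align 1] → 31
@31: width [1B, align 1] → 32
@32: channels [1B, align 1] → 33
+3 tail pad (align 4)
size 36, align 4
36 − 36 = 0

0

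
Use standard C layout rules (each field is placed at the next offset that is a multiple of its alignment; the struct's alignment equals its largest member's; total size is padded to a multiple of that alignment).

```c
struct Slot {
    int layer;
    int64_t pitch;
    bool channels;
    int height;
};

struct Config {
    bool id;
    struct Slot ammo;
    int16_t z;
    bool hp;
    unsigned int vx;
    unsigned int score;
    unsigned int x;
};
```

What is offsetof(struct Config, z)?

Slot: 0..4  layer  (4B, 4-aligned); 4..8  -- padding (4B); 8..16  pitch  (8B, 8-aligned); 16..17  channels  (1B, 1-aligned); 17..20  -- padding (3B); 20..24  height  (4B, 4-aligned); sizeof = 24, alignof = 8
0..1  id  (1B, 1-aligned)
1..8  -- padding (7B)
8..32  ammo  (24B, 8-aligned)
32..34  z  (2B, 2-aligned)

32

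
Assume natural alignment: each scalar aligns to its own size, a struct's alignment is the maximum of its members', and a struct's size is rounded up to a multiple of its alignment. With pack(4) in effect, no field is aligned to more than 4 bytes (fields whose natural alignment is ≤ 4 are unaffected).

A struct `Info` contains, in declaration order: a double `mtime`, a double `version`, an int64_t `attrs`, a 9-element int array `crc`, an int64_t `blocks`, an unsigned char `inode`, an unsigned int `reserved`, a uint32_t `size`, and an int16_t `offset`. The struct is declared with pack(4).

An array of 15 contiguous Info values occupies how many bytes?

mtime at 0 (size 8, align 4) → ends 8
version at 8 (size 8, align 4) → ends 16
attrs at 16 (size 8, align 4) → ends 24
crc at 24 (size 36, align 4) → ends 60
blocks at 60 (size 8, align 4) → ends 68
inode at 68 (size 1, align 1) → ends 69
pad 3 to align 4 for reserved
reserved at 72 (size 4, align 4) → ends 76
size at 76 (size 4, align 4) → ends 80
offset at 80 (size 2, align 2) → ends 82
tail pad 2 to reach multiple of 4
total 84 bytes, alignment 4
array of 15: 15 × 84 = 1260

1260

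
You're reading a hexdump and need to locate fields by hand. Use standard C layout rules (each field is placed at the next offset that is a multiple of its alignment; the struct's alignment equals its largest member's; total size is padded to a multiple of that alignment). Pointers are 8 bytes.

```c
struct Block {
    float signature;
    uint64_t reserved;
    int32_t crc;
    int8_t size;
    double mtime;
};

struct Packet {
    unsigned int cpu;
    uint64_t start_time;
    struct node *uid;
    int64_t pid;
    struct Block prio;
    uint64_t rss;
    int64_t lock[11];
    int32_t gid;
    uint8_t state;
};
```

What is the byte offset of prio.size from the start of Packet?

Block: signature at 0 (size 4, align 4) → ends 4; pad 4 to align 8 for reserved; reserved at 8 (size 8, align 8) → ends 16; crc at 16 (size 4, align 4) → ends 20; size at 20 (size 1, align 1) → ends 21; pad 3 to align 8 for mtime; mtime at 24 (size 8, align 8) → ends 32; total 32 bytes, alignment 8
cpu at 0 (size 4, align 4) → ends 4
pad 4 to align 8 for start_time
start_time at 8 (size 8, align 8) → ends 16
uid at 16 (size 8, align 8) → ends 24
pid at 24 (size 8, align 8) → ends 32
prio at 32 (size 32, align 8) → ends 64
within Block: size at 20
32 + 20 = 52

52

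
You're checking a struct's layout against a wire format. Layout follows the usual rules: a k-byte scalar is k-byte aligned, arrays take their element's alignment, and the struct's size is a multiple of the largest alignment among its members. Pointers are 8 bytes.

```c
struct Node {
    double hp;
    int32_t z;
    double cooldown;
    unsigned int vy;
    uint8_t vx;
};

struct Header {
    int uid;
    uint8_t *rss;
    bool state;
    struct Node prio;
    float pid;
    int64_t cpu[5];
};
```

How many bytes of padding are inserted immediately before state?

Node: @0: hp [8B, align 8] → 8; @8: z [4B, align 4] → 12; +4 pad (align 8); @16: cooldown [8B, align 8] → 24; @24: vy [4B, align 4] → 28; @28: vx [1B, align 1] → 29; +3 tail pad (align 8); size 32, align 8
@0: uid [4B, align 4] → 4
+4 pad (align 8)
@8: rss [8B, align 8] → 16
@16: state [1B, align 1] → 17

0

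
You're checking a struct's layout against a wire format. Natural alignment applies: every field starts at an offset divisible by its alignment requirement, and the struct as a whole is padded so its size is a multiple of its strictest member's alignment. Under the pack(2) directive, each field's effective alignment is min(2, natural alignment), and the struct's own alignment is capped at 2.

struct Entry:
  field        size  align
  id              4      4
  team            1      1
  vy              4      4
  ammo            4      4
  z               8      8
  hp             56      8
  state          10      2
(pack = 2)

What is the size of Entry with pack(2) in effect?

88

0..4  id  (4B, 2-aligned)
4..5  team  (1B, 1-aligned)
5..6  -- padding (1B)
6..10  vy  (4B, 2-aligned)
10..14  ammo  (4B, 2-aligned)
14..22  z  (8B, 2-aligned)
22..78  hp  (56B, 2-aligned)
78..88  state  (10B, 2-aligned)
sizeof = 88, alignof = 2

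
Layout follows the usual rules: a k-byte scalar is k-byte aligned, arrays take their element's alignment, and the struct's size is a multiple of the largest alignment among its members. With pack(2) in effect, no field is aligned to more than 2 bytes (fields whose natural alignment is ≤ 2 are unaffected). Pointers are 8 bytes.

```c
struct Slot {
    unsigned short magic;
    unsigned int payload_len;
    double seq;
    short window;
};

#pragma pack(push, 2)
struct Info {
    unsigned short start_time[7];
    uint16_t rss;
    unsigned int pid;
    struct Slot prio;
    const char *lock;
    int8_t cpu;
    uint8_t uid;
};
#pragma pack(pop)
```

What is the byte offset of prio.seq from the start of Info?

28

Slot: 0..2  magic  (2B, 2-aligned); 2..4  -- padding (2B); 4..8  payload_len  (4B, 4-aligned); 8..16  seq  (8B, 8-aligned); 16..18  window  (2B, 2-aligned); 18..24  -- tail padding (6B); sizeof = 24, alignof = 8
0..14  start_time  (14B, 2-aligned)
14..16  rss  (2B, 2-aligned)
16..20  pid  (4B, 2-aligned)
20..44  prio  (24B, 2-aligned)
within Slot: seq at 8
20 + 8 = 28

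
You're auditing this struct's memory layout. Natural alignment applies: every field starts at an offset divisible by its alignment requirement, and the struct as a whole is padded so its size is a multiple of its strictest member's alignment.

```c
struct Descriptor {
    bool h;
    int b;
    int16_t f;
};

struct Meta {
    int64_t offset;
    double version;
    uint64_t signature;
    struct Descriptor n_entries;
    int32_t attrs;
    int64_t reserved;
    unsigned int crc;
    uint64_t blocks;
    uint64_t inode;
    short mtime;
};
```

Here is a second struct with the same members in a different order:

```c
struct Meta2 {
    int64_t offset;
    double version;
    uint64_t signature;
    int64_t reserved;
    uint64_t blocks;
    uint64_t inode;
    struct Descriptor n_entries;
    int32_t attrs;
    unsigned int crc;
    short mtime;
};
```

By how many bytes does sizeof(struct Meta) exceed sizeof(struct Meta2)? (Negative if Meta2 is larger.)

8

Descriptor: @0: h [1B, align 1] → 1; +3 pad (align 4); @4: b [4B, align 4] → 8; @8: f [2B, align 2] → 10; +2 tail pad (align 4); size 12, align 4
@0: offset [8B, align 8] → 8
@8: version [8B, align 8] → 16
@16: signature [8B, align 8] → 24
@24: n_entries [12B, align 4] → 36
@36: attrs [4B, align 4] → 40
@40: reserved [8B, align 8] → 48
@48: crc [4B, align 4] → 52
+4 pad (align 8)
@56: blocks [8B, align 8] → 64
@64: inode [8B, align 8] → 72
@72: mtime [2B, align 2] → 74
+6 tail pad (align 8)
size 80, align 8
— Meta2 —
@0: offset [8B, align 8] → 8
@8: version [8B, align 8] → 16
@16: signature [8B, align 8] → 24
@24: reserved [8B, align 8] → 32
@32: blocks [8B, align 8] → 40
@40: inode [8B, align 8] → 48
@48: n_entries [12B, align 4] → 60
@60: attrs [4B, align 4] → 64
@64: crc [4B, align 4] → 68
@68: mtime [2B, align 2] → 70
+2 tail pad (align 8)
size 72, align 8
80 − 72 = 8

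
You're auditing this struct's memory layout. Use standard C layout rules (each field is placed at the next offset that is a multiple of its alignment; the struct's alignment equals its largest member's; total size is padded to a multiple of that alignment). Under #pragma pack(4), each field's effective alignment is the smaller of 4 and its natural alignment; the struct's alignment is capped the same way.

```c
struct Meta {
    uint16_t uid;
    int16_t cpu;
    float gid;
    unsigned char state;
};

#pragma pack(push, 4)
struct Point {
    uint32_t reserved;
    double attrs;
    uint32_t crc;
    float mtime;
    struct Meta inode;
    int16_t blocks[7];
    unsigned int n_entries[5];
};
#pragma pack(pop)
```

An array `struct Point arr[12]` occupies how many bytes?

Meta: 0..2  uid  (2B, 2-aligned); 2..4  cpu  (2B, 2-aligned); 4..8  gid  (4B, 4-aligned); 8..9  state  (1B, 1-aligned); 9..12  -- tail padding (3B); sizeof = 12, alignof = 4
0..4  reserved  (4B, 4-aligned)
4..12  attrs  (8B, 4-aligned)
12..16  crc  (4B, 4-aligned)
16..20  mtime  (4B, 4-aligned)
20..32  inode  (12B, 4-aligned)
32..46  blocks  (14B, 2-aligned)
46..48  -- padding (2B)
48..68  n_entries  (20B, 4-aligned)
sizeof = 68, alignof = 4
array of 12: 12 × 68 = 816

816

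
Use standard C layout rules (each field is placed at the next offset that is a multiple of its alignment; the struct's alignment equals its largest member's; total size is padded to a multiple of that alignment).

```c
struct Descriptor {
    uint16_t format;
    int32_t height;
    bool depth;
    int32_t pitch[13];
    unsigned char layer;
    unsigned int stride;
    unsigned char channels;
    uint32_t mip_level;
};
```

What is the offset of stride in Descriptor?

format at 0 (size 2, align 2) → ends 2
pad 2 to align 4 for height
height at 4 (size 4, align 4) → ends 8
depth at 8 (size 1, align 1) → ends 9
pad 3 to align 4 for pitch
pitch at 12 (size 52, align 4) → ends 64
layer at 64 (size 1, align 1) → ends 65
pad 3 to align 4 for stride
stride at 68 (size 4, align 4) → ends 72

68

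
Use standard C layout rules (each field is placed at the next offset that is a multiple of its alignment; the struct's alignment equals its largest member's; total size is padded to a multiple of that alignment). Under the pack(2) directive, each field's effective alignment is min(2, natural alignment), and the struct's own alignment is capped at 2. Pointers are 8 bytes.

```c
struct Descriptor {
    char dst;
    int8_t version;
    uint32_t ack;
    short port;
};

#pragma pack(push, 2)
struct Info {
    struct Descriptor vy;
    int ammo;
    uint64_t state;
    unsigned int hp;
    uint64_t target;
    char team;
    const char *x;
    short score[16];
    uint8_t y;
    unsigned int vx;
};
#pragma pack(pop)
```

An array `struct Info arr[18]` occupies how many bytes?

1512

Descriptor: @0: dst [1B, align 1] → 1; @1: version [1B, align 1] → 2; +2 pad (align 4); @4: ack [4B, align 4] → 8; @8: port [2B, align 2] → 10; +2 tail pad (align 4); size 12, align 4
@0: vy [12B, align 2] → 12
@12: ammo [4B, align 2] → 16
@16: state [8B, align 2] → 24
@24: hp [4B, align 2] → 28
@28: target [8B, align 2] → 36
@36: team [1B, align 1] → 37
+1 pad (align 2)
@38: x [8B, align 2] → 46
@46: score [32B, align 2] → 78
@78: y [1B, align 1] → 79
+1 pad (align 2)
@80: vx [4B, align 2] → 84
size 84, align 2
array of 18: 18 × 84 = 1512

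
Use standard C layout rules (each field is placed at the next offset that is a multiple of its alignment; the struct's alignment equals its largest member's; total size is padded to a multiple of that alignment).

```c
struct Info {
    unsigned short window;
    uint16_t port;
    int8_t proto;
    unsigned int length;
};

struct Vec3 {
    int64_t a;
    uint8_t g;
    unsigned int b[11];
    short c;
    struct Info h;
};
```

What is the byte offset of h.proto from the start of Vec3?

64

Info: @0: window [2B, align 2] → 2; @2: port [2B, align 2] → 4; @4: proto [1B, align 1] → 5; +3 pad (align 4); @8: length [4B, align 4] → 12; size 12, align 4
@0: a [8B, align 8] → 8
@8: g [1B, align 1] → 9
+3 pad (align 4)
@12: b [44B, align 4] → 56
@56: c [2B, align 2] → 58
+2 pad (align 4)
@60: h [12B, align 4] → 72
within Info: proto at 4
60 + 4 = 64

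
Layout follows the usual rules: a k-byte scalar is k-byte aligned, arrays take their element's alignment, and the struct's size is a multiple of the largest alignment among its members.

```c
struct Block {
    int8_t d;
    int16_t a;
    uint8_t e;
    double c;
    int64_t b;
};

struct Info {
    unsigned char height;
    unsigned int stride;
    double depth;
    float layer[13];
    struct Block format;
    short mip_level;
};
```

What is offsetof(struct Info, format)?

72

Block: d at 0 (size 1, align 1) → ends 1; pad 1 to align 2 for a; a at 2 (size 2, align 2) → ends 4; e at 4 (size 1, align 1) → ends 5; pad 3 to align 8 for c; c at 8 (size 8, align 8) → ends 16; b at 16 (size 8, align 8) → ends 24; total 24 bytes, alignment 8
height at 0 (size 1, align 1) → ends 1
pad 3 to align 4 for stride
stride at 4 (size 4, align 4) → ends 8
depth at 8 (size 8, align 8) → ends 16
layer at 16 (size 52, align 4) → ends 68
pad 4 to align 8 for format
format at 72 (size 24, align 8) → ends 96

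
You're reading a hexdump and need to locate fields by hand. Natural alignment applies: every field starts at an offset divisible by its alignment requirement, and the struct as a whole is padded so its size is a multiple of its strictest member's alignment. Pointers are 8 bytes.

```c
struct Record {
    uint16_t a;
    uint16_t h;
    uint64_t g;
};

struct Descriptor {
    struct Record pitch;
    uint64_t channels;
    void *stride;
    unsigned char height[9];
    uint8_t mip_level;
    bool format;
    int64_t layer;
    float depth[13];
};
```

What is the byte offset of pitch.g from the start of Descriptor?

Record: a at 0 (size 2, align 2) → ends 2; h at 2 (size 2, align 2) → ends 4; pad 4 to align 8 for g; g at 8 (size 8, align 8) → ends 16; total 16 bytes, alignment 8
pitch at 0 (size 16, align 8) → ends 16
within Record: g at 8
0 + 8 = 8

8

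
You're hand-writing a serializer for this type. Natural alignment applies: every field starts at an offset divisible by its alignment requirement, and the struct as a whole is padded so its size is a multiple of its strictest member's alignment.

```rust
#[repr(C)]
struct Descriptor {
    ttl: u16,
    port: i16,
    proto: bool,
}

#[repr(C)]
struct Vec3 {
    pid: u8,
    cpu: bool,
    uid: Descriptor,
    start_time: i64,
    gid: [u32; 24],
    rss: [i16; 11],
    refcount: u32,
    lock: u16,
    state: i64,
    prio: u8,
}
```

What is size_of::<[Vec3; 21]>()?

3360

Descriptor: @0: ttl [2B, align 2] → 2; @2: port [2B, align 2] → 4; @4: proto [1B, align 1] → 5; +1 tail pad (align 2); size 6, align 2
@0: pid [1B, align 1] → 1
@1: cpu [1B, align 1] → 2
@2: uid [6B, align 2] → 8
@8: start_time [8B, align 8] → 16
@16: gid [96B, align 4] → 112
@112: rss [22B, align 2] → 134
+2 pad (align 4)
@136: refcount [4B, align 4] → 140
@140: lock [2B, align 2] → 142
+2 pad (align 8)
@144: state [8B, align 8] → 152
@152: prio [1B, align 1] → 153
+7 tail pad (align 8)
size 160, align 8
array of 21: 21 × 160 = 3360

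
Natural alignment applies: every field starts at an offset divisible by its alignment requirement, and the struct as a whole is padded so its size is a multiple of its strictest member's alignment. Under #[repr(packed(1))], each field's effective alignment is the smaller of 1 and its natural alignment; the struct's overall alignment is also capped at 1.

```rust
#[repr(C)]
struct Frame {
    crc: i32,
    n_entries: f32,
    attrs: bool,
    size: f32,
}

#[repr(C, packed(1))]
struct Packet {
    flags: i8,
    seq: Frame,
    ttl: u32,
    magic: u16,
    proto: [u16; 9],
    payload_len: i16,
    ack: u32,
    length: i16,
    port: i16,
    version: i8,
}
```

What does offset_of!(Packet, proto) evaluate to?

Frame: 0..4  crc  (4B, 4-aligned); 4..8  n_entries  (4B, 4-aligned); 8..9  attrs  (1B, 1-aligned); 9..12  -- padding (3B); 12..16  size  (4B, 4-aligned); sizeof = 16, alignof = 4
0..1  flags  (1B, 1-aligned)
1..17  seq  (16B, 1-aligned)
17..21  ttl  (4B, 1-aligned)
21..23  magic  (2B, 1-aligned)
23..41  proto  (18B, 1-aligned)

23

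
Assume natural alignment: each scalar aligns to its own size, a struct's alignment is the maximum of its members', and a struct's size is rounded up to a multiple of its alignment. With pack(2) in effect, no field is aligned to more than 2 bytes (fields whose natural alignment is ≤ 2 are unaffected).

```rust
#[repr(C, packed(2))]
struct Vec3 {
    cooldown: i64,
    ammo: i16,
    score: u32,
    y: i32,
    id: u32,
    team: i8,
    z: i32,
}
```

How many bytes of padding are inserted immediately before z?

1

0..8  cooldown  (8B, 2-aligned)
8..10  ammo  (2B, 2-aligned)
10..14  score  (4B, 2-aligned)
14..18  y  (4B, 2-aligned)
18..22  id  (4B, 2-aligned)
22..23  team  (1B, 1-aligned)
23..24  -- padding (1B)
24..28  z  (4B, 2-aligned)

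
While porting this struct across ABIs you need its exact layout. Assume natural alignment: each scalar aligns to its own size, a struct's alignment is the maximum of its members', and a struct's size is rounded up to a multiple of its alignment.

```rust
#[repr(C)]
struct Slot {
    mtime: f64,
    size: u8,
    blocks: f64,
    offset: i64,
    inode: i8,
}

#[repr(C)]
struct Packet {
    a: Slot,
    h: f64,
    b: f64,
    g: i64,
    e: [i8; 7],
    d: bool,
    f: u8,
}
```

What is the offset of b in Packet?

48

Slot: @0: mtime [8B, align 8] → 8; @8: size [1B, align 1] → 9; +7 pad (align 8); @16: blocks [8B, align 8] → 24; @24: offset [8B, align 8] → 32; @32: inode [1B, align 1] → 33; +7 tail pad (align 8); size 40, align 8
@0: a [40B, align 8] → 40
@40: h [8B, align 8] → 48
@48: b [8B, align 8] → 56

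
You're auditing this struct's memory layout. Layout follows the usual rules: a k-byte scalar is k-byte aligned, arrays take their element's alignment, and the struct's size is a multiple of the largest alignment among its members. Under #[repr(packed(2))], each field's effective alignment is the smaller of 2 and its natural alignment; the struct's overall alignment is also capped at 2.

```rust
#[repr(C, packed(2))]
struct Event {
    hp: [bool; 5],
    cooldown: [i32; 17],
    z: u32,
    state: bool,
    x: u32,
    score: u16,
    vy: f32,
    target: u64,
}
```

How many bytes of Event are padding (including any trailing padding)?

2

@0: hp [5B, align 1] → 5
+1 pad (align 2)
@6: cooldown [68B, align 2] → 74
@74: z [4B, align 2] → 78
@78: state [1B, align 1] → 79
+1 pad (align 2)
@80: x [4B, align 2] → 84
@84: score [2B, align 2] → 86
@86: vy [4B, align 2] → 90
@90: target [8B, align 2] → 98
size 98, align 2
data bytes 96, size 98 → padding 2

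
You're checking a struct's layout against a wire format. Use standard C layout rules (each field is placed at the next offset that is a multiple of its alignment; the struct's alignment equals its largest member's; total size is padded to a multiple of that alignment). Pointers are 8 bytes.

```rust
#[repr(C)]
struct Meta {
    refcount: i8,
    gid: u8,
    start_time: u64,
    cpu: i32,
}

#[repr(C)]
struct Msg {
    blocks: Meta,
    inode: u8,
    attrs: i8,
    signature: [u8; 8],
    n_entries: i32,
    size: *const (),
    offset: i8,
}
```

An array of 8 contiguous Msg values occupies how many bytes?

Meta: 0..1  refcount  (1B, 1-aligned); 1..2  gid  (1B, 1-aligned); 2..8  -- padding (6B); 8..16  start_time  (8B, 8-aligned); 16..20  cpu  (4B, 4-aligned); 20..24  -- tail padding (4B); sizeof = 24, alignof = 8
0..24  blocks  (24B, 8-aligned)
24..25  inode  (1B, 1-aligned)
25..26  attrs  (1B, 1-aligned)
26..34  signature  (8B, 1-aligned)
34..36  -- padding (2B)
36..40  n_entries  (4B, 4-aligned)
40..48  size  (8B, 8-aligned)
48..49  offset  (1B, 1-aligned)
49..56  -- tail padding (7B)
sizeof = 56, alignof = 8
array of 8: 8 × 56 = 448

448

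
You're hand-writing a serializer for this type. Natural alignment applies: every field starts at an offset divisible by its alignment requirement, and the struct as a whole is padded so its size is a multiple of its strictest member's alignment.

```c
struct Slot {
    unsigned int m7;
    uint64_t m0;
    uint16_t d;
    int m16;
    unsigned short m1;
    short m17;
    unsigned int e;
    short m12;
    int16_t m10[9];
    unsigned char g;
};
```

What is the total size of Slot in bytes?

0..4  m7  (4B, 4-aligned)
4..8  -- padding (4B)
8..16  m0  (8B, 8-aligned)
16..18  d  (2B, 2-aligned)
18..20  -- padding (2B)
20..24  m16  (4B, 4-aligned)
24..26  m1  (2B, 2-aligned)
26..28  m17  (2B, 2-aligned)
28..32  e  (4B, 4-aligned)
32..34  m12  (2B, 2-aligned)
34..52  m10  (18B, 2-aligned)
52..53  g  (1B, 1-aligned)
53..56  -- tail padding (3B)
sizeof = 56, alignof = 8

56 bytes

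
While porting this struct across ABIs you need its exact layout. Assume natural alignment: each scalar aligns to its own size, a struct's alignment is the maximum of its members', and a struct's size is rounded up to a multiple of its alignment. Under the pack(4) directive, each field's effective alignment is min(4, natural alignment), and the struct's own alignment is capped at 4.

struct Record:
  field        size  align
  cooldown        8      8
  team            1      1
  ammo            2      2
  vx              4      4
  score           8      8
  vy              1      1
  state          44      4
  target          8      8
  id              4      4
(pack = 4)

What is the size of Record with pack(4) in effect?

84

0..8  cooldown  (8B, 4-aligned)
8..9  team  (1B, 1-aligned)
9..10  -- padding (1B)
10..12  ammo  (2B, 2-aligned)
12..16  vx  (4B, 4-aligned)
16..24  score  (8B, 4-aligned)
24..25  vy  (1B, 1-aligned)
25..28  -- padding (3B)
28..72  state  (44B, 4-aligned)
72..80  target  (8B, 4-aligned)
80..84  id  (4B, 4-aligned)
sizeof = 84, alignof = 4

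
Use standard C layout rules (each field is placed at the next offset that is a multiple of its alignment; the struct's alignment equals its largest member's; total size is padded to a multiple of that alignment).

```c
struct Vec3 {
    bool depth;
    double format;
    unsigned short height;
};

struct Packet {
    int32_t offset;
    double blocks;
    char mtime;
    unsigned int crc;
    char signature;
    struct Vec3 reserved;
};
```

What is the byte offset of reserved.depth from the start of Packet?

Vec3: depth at 0 (size 1, align 1) → ends 1; pad 7 to align 8 for format; format at 8 (size 8, align 8) → ends 16; height at 16 (size 2, align 2) → ends 18; tail pad 6 to reach multiple of 8; total 24 bytes, alignment 8
offset at 0 (size 4, align 4) → ends 4
pad 4 to align 8 for blocks
blocks at 8 (size 8, align 8) → ends 16
mtime at 16 (size 1, align 1) → ends 17
pad 3 to align 4 for crc
crc at 20 (size 4, align 4) → ends 24
signature at 24 (size 1, align 1) → ends 25
pad 7 to align 8 for reserved
reserved at 32 (size 24, align 8) → ends 56
within Vec3: depth at 0
32 + 0 = 32

32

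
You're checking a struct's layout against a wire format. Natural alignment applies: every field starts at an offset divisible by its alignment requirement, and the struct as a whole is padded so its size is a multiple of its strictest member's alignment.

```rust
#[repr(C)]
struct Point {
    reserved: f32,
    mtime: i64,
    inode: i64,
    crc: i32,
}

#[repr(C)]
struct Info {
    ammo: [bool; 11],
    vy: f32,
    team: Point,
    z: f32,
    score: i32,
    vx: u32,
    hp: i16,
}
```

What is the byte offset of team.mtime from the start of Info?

Point: @0: reserved [4B, align 4] → 4; +4 pad (align 8); @8: mtime [8B, align 8] → 16; @16: inode [8B, align 8] → 24; @24: crc [4B, align 4] → 28; +4 tail pad (align 8); size 32, align 8
@0: ammo [11B, align 1] → 11
+1 pad (align 4)
@12: vy [4B, align 4] → 16
@16: team [32B, align 8] → 48
within Point: mtime at 8
16 + 8 = 24

24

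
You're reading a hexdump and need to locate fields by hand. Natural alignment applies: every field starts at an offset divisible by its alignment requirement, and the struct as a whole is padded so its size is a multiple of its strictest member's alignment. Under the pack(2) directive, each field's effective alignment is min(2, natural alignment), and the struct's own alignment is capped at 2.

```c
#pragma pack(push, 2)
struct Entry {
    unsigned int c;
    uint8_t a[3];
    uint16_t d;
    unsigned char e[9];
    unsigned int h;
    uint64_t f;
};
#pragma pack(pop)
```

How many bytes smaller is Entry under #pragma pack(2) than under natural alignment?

0

natural layout:
  c at 0 (size 4, align 4) → ends 4
  a at 4 (size 3, align 1) → ends 7
  pad 1 to align 2 for d
  d at 8 (size 2, align 2) → ends 10
  e at 10 (size 9, align 1) → ends 19
  pad 1 to align 4 for h
  h at 20 (size 4, align 4) → ends 24
  f at 24 (size 8, align 8) → ends 32
  total 32 bytes, alignment 8
packed(2) layout:
  c at 0 (size 4, align 2) → ends 4
  a at 4 (size 3, align 1) → ends 7
  pad 1 to align 2 for d
  d at 8 (size 2, align 2) → ends 10
  e at 10 (size 9, align 1) → ends 19
  pad 1 to align 2 for h
  h at 20 (size 4, align 2) → ends 24
  f at 24 (size 8, align 2) → ends 32
  total 32 bytes, alignment 2
32 − 32 = 0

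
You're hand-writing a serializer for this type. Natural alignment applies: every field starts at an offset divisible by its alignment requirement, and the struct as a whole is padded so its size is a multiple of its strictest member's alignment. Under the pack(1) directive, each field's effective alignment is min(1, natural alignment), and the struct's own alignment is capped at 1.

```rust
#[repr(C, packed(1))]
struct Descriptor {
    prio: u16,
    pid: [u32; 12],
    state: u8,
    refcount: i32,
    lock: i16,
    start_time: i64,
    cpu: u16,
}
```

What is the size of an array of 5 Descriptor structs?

335

prio at 0 (size 2, align 1) → ends 2
pid at 2 (size 48, align 1) → ends 50
state at 50 (size 1, align 1) → ends 51
refcount at 51 (size 4, align 1) → ends 55
lock at 55 (size 2, align 1) → ends 57
start_time at 57 (size 8, align 1) → ends 65
cpu at 65 (size 2, align 1) → ends 67
total 67 bytes, alignment 1
array of 5: 5 × 67 = 335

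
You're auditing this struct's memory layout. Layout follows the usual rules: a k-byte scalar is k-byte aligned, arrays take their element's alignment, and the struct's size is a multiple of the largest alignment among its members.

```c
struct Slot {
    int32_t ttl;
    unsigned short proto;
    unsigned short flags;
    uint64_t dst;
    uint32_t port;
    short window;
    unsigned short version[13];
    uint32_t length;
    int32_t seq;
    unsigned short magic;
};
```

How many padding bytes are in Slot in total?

6

@0: ttl [4B, align 4] → 4
@4: proto [2B, align 2] → 6
@6: flags [2B, align 2] → 8
@8: dst [8B, align 8] → 16
@16: port [4B, align 4] → 20
@20: window [2B, align 2] → 22
@22: version [26B, align 2] → 48
@48: length [4B, align 4] → 52
@52: seq [4B, align 4] → 56
@56: magic [2B, align 2] → 58
+6 tail pad (align 8)
size 64, align 8
data bytes 58, size 64 → padding 6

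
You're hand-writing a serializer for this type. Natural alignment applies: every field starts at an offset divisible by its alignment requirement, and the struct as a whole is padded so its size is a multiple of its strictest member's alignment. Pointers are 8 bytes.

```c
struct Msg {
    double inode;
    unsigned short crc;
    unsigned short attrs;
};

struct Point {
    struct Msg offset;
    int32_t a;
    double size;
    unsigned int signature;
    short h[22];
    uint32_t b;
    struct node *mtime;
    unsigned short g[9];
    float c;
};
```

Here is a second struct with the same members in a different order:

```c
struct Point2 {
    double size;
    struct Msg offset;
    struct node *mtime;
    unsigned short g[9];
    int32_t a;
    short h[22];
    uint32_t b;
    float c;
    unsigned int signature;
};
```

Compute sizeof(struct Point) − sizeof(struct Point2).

8

Msg: 0..8  inode  (8B, 8-aligned); 8..10  crc  (2B, 2-aligned); 10..12  attrs  (2B, 2-aligned); 12..16  -- tail padding (4B); sizeof = 16, alignof = 8
0..16  offset  (16B, 8-aligned)
16..20  a  (4B, 4-aligned)
20..24  -- padding (4B)
24..32  size  (8B, 8-aligned)
32..36  signature  (4B, 4-aligned)
36..80  h  (44B, 2-aligned)
80..84  b  (4B, 4-aligned)
84..88  -- padding (4B)
88..96  mtime  (8B, 8-aligned)
96..114  g  (18B, 2-aligned)
114..116  -- padding (2B)
116..120  c  (4B, 4-aligned)
sizeof = 120, alignof = 8
— Point2 —
0..8  size  (8B, 8-aligned)
8..24  offset  (16B, 8-aligned)
24..32  mtime  (8B, 8-aligned)
32..50  g  (18B, 2-aligned)
50..52  -- padding (2B)
52..56  a  (4B, 4-aligned)
56..100  h  (44B, 2-aligned)
100..104  b  (4B, 4-aligned)
104..108  c  (4B, 4-aligned)
108..112  signature  (4B, 4-aligned)
sizeof = 112, alignof = 8
120 − 112 = 8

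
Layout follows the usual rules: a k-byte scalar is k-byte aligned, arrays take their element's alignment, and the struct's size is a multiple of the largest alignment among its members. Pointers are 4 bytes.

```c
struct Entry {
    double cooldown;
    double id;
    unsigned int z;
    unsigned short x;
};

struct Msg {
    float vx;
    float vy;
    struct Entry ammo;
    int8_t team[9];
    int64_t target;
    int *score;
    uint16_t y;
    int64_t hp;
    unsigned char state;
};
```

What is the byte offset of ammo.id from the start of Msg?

16

Entry: @0: cooldown [8B, align 8] → 8; @8: id [8B, align 8] → 16; @16: z [4B, align 4] → 20; @20: x [2B, align 2] → 22; +2 tail pad (align 8); size 24, align 8
@0: vx [4B, align 4] → 4
@4: vy [4B, align 4] → 8
@8: ammo [24B, align 8] → 32
within Entry: id at 8
8 + 8 = 16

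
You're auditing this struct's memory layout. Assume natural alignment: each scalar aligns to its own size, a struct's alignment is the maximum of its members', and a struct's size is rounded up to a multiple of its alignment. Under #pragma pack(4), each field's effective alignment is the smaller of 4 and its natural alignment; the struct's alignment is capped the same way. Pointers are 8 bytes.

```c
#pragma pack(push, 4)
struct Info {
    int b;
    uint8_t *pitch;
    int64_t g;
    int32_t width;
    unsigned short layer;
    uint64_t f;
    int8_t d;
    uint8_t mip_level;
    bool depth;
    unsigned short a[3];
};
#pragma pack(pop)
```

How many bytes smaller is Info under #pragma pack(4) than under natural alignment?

8

natural layout:
  b at 0 (size 4, align 4) → ends 4
  pad 4 to align 8 for pitch
  pitch at 8 (size 8, align 8) → ends 16
  g at 16 (size 8, align 8) → ends 24
  width at 24 (size 4, align 4) → ends 28
  layer at 28 (size 2, align 2) → ends 30
  pad 2 to align 8 for f
  f at 32 (size 8, align 8) → ends 40
  d at 40 (size 1, align 1) → ends 41
  mip_level at 41 (size 1, align 1) → ends 42
  depth at 42 (size 1, align 1) → ends 43
  pad 1 to align 2 for a
  a at 44 (size 6, align 2) → ends 50
  tail pad 6 to reach multiple of 8
  total 56 bytes, alignment 8
packed(4) layout:
  b at 0 (size 4, align 4) → ends 4
  pitch at 4 (size 8, align 4) → ends 12
  g at 12 (size 8, align 4) → ends 20
  width at 20 (size 4, align 4) → ends 24
  layer at 24 (size 2, align 2) → ends 26
  pad 2 to align 4 for f
  f at 28 (size 8, align 4) → ends 36
  d at 36 (size 1, align 1) → ends 37
  mip_level at 37 (size 1, align 1) → ends 38
  depth at 38 (size 1, align 1) → ends 39
  pad 1 to align 2 for a
  a at 40 (size 6, align 2) → ends 46
  tail pad 2 to reach multiple of 4
  total 48 bytes, alignment 4
56 − 48 = 8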